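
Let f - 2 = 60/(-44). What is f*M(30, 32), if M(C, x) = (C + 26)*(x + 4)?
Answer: 14112/11 ≈ 1282.9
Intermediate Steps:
f = 7/11 (f = 2 + 60/(-44) = 2 + 60*(-1/44) = 2 - 15/11 = 7/11 ≈ 0.63636)
M(C, x) = (4 + x)*(26 + C) (M(C, x) = (26 + C)*(4 + x) = (4 + x)*(26 + C))
f*M(30, 32) = 7*(104 + 4*30 + 26*32 + 30*32)/11 = 7*(104 + 120 + 832 + 960)/11 = (7/11)*2016 = 14112/11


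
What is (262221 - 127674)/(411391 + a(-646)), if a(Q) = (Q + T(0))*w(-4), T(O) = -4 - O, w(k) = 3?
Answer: 134547/409441 ≈ 0.32861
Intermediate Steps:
a(Q) = -12 + 3*Q (a(Q) = (Q + (-4 - 1*0))*3 = (Q + (-4 + 0))*3 = (Q - 4)*3 = (-4 + Q)*3 = -12 + 3*Q)
(262221 - 127674)/(411391 + a(-646)) = (262221 - 127674)/(411391 + (-12 + 3*(-646))) = 134547/(411391 + (-12 - 1938)) = 134547/(411391 - 1950) = 134547/409441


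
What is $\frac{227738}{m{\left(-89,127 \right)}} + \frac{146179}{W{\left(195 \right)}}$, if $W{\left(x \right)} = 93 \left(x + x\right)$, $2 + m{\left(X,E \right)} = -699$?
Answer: $- \frac{8157585781}{25425270} \approx -320.85$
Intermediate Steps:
$m{\left(X,E \right)} = -701$ ($m{\left(X,E \right)} = -2 - 699 = -701$)
$W{\left(x \right)} = 186 x$ ($W{\left(x \right)} = 93 \cdot 2 x = 186 x$)
$\frac{227738}{m{\left(-89,127 \right)}} + \frac{146179}{W{\left(195 \right)}} = \frac{227738}{-701} + \frac{146179}{186 \cdot 195} = 227738 \left(- \frac{1}{701}\right) + \frac{146179}{36270} = - \frac{227738}{701} + 146179 \cdot \frac{1}{36270} = - \frac{227738}{701} + \frac{146179}{36270} = - \frac{8157585781}{25425270}$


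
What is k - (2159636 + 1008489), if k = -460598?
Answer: -3628723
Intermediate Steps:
k - (2159636 + 1008489) = -460598 - (2159636 + 1008489) = -460598 - 1*3168125 = -460598 - 3168125 = -3628723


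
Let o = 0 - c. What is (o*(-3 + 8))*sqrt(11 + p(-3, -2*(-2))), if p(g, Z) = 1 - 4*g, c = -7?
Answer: 70*sqrt(6) ≈ 171.46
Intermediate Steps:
o = 7 (o = 0 - 1*(-7) = 0 + 7 = 7)
(o*(-3 + 8))*sqrt(11 + p(-3, -2*(-2))) = (7*(-3 + 8))*sqrt(11 + (1 - 4*(-3))) = (7*5)*sqrt(11 + (1 + 12)) = 35*sqrt(11 + 13) = 35*sqrt(24) = 35*(2*sqrt(6)) = 70*sqrt(6)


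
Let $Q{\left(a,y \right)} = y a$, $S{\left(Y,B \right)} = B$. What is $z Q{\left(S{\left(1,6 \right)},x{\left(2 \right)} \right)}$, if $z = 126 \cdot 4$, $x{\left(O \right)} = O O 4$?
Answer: $48384$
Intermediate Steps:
$x{\left(O \right)} = 4 O^{2}$ ($x{\left(O \right)} = O^{2} \cdot 4 = 4 O^{2}$)
$Q{\left(a,y \right)} = a y$
$z = 504$
$z Q{\left(S{\left(1,6 \right)},x{\left(2 \right)} \right)} = 504 \cdot 6 \cdot 4 \cdot 2^{2} = 504 \cdot 6 \cdot 4 \cdot 4 = 504 \cdot 6 \cdot 16 = 504 \cdot 96 = 48384$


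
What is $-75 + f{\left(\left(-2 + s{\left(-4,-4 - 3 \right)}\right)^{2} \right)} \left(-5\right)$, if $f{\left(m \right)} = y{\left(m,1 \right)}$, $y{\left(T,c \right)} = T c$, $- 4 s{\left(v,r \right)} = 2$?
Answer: $- \frac{425}{4} \approx -106.25$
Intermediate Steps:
$s{\left(v,r \right)} = - \frac{1}{2}$ ($s{\left(v,r \right)} = \left(- \frac{1}{4}\right) 2 = - \frac{1}{2}$)
$f{\left(m \right)} = m$ ($f{\left(m \right)} = m 1 = m$)
$-75 + f{\left(\left(-2 + s{\left(-4,-4 - 3 \right)}\right)^{2} \right)} \left(-5\right) = -75 + \left(-2 - \frac{1}{2}\right)^{2} \left(-5\right) = -75 + \left(- \frac{5}{2}\right)^{2} \left(-5\right) = -75 + \frac{25}{4} \left(-5\right) = -75 - \frac{125}{4} = - \frac{425}{4}$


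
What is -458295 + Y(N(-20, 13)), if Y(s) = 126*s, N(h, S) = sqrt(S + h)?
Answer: -458295 + 126*I*sqrt(7) ≈ -4.583e+5 + 333.36*I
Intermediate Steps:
-458295 + Y(N(-20, 13)) = -458295 + 126*sqrt(13 - 20) = -458295 + 126*sqrt(-7) = -458295 + 126*(I*sqrt(7)) = -458295 + 126*I*sqrt(7)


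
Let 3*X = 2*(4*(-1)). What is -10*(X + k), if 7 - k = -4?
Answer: -250/3 ≈ -83.333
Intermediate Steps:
k = 11 (k = 7 - 1*(-4) = 7 + 4 = 11)
X = -8/3 (X = (2*(4*(-1)))/3 = (2*(-4))/3 = (⅓)*(-8) = -8/3 ≈ -2.6667)
-10*(X + k) = -10*(-8/3 + 11) = -10*25/3 = -250/3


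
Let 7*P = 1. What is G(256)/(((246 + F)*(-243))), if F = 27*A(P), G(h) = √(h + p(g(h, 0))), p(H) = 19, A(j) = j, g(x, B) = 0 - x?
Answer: -35*√11/425007 ≈ -0.00027313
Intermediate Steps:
g(x, B) = -x
P = ⅐ (P = (⅐)*1 = ⅐ ≈ 0.14286)
G(h) = √(19 + h) (G(h) = √(h + 19) = √(19 + h))
F = 27/7 (F = 27*(⅐) = 27/7 ≈ 3.8571)
G(256)/(((246 + F)*(-243))) = √(19 + 256)/(((246 + 27/7)*(-243))) = √275/(((1749/7)*(-243))) = (5*√11)/(-425007/7) = (5*√11)*(-7/425007) = -35*√11/425007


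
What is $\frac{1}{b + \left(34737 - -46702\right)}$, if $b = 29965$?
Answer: $\frac{1}{111404} \approx 8.9763 \cdot 10^{-6}$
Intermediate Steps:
$\frac{1}{b + \left(34737 - -46702\right)} = \frac{1}{29965 + \left(34737 - -46702\right)} = \frac{1}{29965 + \left(34737 + 46702\right)} = \frac{1}{29965 + 81439} = \frac{1}{111404}$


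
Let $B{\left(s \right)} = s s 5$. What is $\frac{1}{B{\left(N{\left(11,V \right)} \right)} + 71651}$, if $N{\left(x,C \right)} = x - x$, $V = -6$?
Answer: $\frac{1}{71651} \approx 1.3957 \cdot 10^{-5}$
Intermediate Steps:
$N{\left(x,C \right)} = 0$
$B{\left(s \right)} = 5 s^{2}$ ($B{\left(s \right)} = s^{2} \cdot 5 = 5 s^{2}$)
$\frac{1}{B{\left(N{\left(11,V \right)} \right)} + 71651} = \frac{1}{5 \cdot 0^{2} + 71651} = \frac{1}{5 \cdot 0 + 71651} = \frac{1}{0 + 71651} = \frac{1}{71651}$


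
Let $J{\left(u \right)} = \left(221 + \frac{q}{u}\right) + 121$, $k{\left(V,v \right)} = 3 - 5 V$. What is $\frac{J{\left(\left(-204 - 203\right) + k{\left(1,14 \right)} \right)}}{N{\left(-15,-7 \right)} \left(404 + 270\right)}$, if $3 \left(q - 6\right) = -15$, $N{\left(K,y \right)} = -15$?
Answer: $- \frac{139877}{4134990} \approx -0.033828$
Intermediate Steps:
$q = 1$ ($q = 6 + \frac{1}{3} \left(-15\right) = 6 - 5 = 1$)
$J{\left(u \right)} = 342 + \frac{1}{u}$ ($J{\left(u \right)} = \left(221 + 1 \frac{1}{u}\right) + 121 = \left(221 + \frac{1}{u}\right) + 121 = 342 + \frac{1}{u}$)
$\frac{J{\left(\left(-204 - 203\right) + k{\left(1,14 \right)} \right)}}{N{\left(-15,-7 \right)} \left(404 + 270\right)} = \frac{342 + \frac{1}{\left(-204 - 203\right) + \left(3 - 5\right)}}{\left(-15\right) \left(404 + 270\right)} = \frac{342 + \frac{1}{-407 + \left(3 - 5\right)}}{\left(-15\right) 674} = \frac{342 + \frac{1}{-407 - 2}}{-10110} = \left(342 + \frac{1}{-409}\right) \left(- \frac{1}{10110}\right) = \left(342 - \frac{1}{409}\right) \left(- \frac{1}{10110}\right) = \frac{139877}{409} \left(- \frac{1}{10110}\right) = - \frac{139877}{4134990}$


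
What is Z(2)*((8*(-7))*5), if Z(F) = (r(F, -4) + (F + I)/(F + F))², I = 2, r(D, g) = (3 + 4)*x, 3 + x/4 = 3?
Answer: -280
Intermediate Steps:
x = 0 (x = -12 + 4*3 = -12 + 12 = 0)
r(D, g) = 0 (r(D, g) = (3 + 4)*0 = 7*0 = 0)
Z(F) = (2 + F)²/(4*F²) (Z(F) = (0 + (F + 2)/(F + F))² = (0 + (2 + F)/((2*F)))² = (0 + (2 + F)*(1/(2*F)))² = (0 + (2 + F)/(2*F))² = ((2 + F)/(2*F))² = (2 + F)²/(4*F²))
Z(2)*((8*(-7))*5) = ((¼)*(2 + 2)²/2²)*((8*(-7))*5) = ((¼)*(¼)*4²)*(-56*5) = ((¼)*(¼)*16)*(-280) = 1*(-280) = -280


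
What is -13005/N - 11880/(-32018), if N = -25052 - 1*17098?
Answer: 30571203/44985290 ≈ 0.67958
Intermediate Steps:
N = -42150 (N = -25052 - 17098 = -42150)
-13005/N - 11880/(-32018) = -13005/(-42150) - 11880/(-32018) = -13005*(-1/42150) - 11880*(-1/32018) = 867/2810 + 5940/16009 = 30571203/44985290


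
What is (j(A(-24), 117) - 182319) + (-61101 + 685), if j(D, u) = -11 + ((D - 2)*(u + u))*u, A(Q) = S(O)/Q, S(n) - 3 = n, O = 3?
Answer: -608693/2 ≈ -3.0435e+5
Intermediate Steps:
S(n) = 3 + n
A(Q) = 6/Q (A(Q) = (3 + 3)/Q = 6/Q)
j(D, u) = -11 + 2*u²*(-2 + D) (j(D, u) = -11 + ((-2 + D)*(2*u))*u = -11 + (2*u*(-2 + D))*u = -11 + 2*u²*(-2 + D))
(j(A(-24), 117) - 182319) + (-61101 + 685) = ((-11 - 4*117² + 2*(6/(-24))*117²) - 182319) + (-61101 + 685) = ((-11 - 4*13689 + 2*(6*(-1/24))*13689) - 182319) - 60416 = ((-11 - 54756 + 2*(-¼)*13689) - 182319) - 60416 = ((-11 - 54756 - 13689/2) - 182319) - 60416 = (-123223/2 - 182319) - 60416 = -487861/2 - 60416 = -608693/2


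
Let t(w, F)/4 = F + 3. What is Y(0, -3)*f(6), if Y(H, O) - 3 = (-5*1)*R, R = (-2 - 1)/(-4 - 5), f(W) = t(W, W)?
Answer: 48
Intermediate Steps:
t(w, F) = 12 + 4*F (t(w, F) = 4*(F + 3) = 4*(3 + F) = 12 + 4*F)
f(W) = 12 + 4*W
R = ⅓ (R = -3/(-9) = -3*(-⅑) = ⅓ ≈ 0.33333)
Y(H, O) = 4/3 (Y(H, O) = 3 - 5*1*(⅓) = 3 - 5*⅓ = 3 - 5/3 = 4/3)
Y(0, -3)*f(6) = 4*(12 + 4*6)/3 = 4*(12 + 24)/3 = (4/3)*36 = 48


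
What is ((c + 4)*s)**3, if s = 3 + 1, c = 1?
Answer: 8000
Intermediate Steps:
s = 4
((c + 4)*s)**3 = ((1 + 4)*4)**3 = (5*4)**3 = 20**3 = 8000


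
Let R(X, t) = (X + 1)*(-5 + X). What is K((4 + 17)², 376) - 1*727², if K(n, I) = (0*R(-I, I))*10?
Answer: -528529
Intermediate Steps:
R(X, t) = (1 + X)*(-5 + X)
K(n, I) = 0 (K(n, I) = (0*(-5 + (-I)² - (-4)*I))*10 = (0*(-5 + I² + 4*I))*10 = 0*10 = 0)
K((4 + 17)², 376) - 1*727² = 0 - 1*727² = 0 - 1*528529 = 0 - 528529 = -528529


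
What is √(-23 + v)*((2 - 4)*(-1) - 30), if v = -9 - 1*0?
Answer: -112*I*√2 ≈ -158.39*I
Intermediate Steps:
v = -9 (v = -9 + 0 = -9)
√(-23 + v)*((2 - 4)*(-1) - 30) = √(-23 - 9)*((2 - 4)*(-1) - 30) = √(-32)*(-2*(-1) - 30) = (4*I*√2)*(2 - 30) = (4*I*√2)*(-28) = -112*I*√2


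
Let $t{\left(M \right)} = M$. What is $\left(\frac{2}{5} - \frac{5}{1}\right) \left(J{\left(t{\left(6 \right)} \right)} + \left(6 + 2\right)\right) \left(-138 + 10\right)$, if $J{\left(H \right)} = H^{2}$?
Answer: $\frac{129536}{5} \approx 25907.0$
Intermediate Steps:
$\left(\frac{2}{5} - \frac{5}{1}\right) \left(J{\left(t{\left(6 \right)} \right)} + \left(6 + 2\right)\right) \left(-138 + 10\right) = \left(\frac{2}{5} - \frac{5}{1}\right) \left(6^{2} + \left(6 + 2\right)\right) \left(-138 + 10\right) = \left(2 \cdot \frac{1}{5} - 5\right) \left(36 + 8\right) \left(-128\right) = \left(\frac{2}{5} - 5\right) 44 \left(-128\right) = \left(- \frac{23}{5}\right) 44 \left(-128\right) = \left(- \frac{1012}{5}\right) \left(-128\right) = \frac{129536}{5}$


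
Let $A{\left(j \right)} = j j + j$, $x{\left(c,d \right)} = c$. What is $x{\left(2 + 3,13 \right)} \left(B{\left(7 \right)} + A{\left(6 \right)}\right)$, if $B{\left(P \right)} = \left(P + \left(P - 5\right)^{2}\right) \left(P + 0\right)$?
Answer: $595$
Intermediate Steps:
$A{\left(j \right)} = j + j^{2}$ ($A{\left(j \right)} = j^{2} + j = j + j^{2}$)
$B{\left(P \right)} = P \left(P + \left(-5 + P\right)^{2}\right)$ ($B{\left(P \right)} = \left(P + \left(-5 + P\right)^{2}\right) P = P \left(P + \left(-5 + P\right)^{2}\right)$)
$x{\left(2 + 3,13 \right)} \left(B{\left(7 \right)} + A{\left(6 \right)}\right) = \left(2 + 3\right) \left(7 \left(7 + \left(-5 + 7\right)^{2}\right) + 6 \left(1 + 6\right)\right) = 5 \left(7 \left(7 + 2^{2}\right) + 6 \cdot 7\right) = 5 \left(7 \left(7 + 4\right) + 42\right) = 5 \left(7 \cdot 11 + 42\right) = 5 \left(77 + 42\right) = 5 \cdot 119 = 595$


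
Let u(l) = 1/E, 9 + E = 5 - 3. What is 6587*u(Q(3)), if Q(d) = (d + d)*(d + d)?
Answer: -941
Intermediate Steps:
E = -7 (E = -9 + (5 - 3) = -9 + 2 = -7)
Q(d) = 4*d**2 (Q(d) = (2*d)*(2*d) = 4*d**2)
u(l) = -1/7 (u(l) = 1/(-7) = -1/7)
6587*u(Q(3)) = 6587*(-1/7) = -941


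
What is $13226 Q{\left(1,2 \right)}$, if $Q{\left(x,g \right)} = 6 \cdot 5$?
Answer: $396780$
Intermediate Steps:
$Q{\left(x,g \right)} = 30$
$13226 Q{\left(1,2 \right)} = 13226 \cdot 30 = 396780$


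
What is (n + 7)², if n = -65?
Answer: 3364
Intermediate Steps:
(n + 7)² = (-65 + 7)² = (-58)² = 3364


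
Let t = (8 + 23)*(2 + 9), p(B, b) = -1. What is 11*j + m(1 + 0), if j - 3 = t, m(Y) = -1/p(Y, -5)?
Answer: 3785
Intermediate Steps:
m(Y) = 1 (m(Y) = -1/(-1) = -1*(-1) = 1)
t = 341 (t = 31*11 = 341)
j = 344 (j = 3 + 341 = 344)
11*j + m(1 + 0) = 11*344 + 1 = 3784 + 1 = 3785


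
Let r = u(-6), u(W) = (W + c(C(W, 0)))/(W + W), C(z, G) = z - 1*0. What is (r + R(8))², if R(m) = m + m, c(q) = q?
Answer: 289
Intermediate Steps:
C(z, G) = z (C(z, G) = z + 0 = z)
R(m) = 2*m
u(W) = 1 (u(W) = (W + W)/(W + W) = (2*W)/((2*W)) = (2*W)*(1/(2*W)) = 1)
r = 1
(r + R(8))² = (1 + 2*8)² = (1 + 16)² = 17² = 289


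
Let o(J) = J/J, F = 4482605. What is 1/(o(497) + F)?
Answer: 1/4482606 ≈ 2.2308e-7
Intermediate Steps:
o(J) = 1
1/(o(497) + F) = 1/(1 + 4482605) = 1/4482606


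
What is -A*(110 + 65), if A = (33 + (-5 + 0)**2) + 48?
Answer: -18550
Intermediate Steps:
A = 106 (A = (33 + (-5)**2) + 48 = (33 + 25) + 48 = 58 + 48 = 106)
-A*(110 + 65) = -106*(110 + 65) = -106*175 = -1*18550 = -18550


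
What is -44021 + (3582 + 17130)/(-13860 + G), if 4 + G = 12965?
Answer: -39595591/899 ≈ -44044.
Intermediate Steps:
G = 12961 (G = -4 + 12965 = 12961)
-44021 + (3582 + 17130)/(-13860 + G) = -44021 + (3582 + 17130)/(-13860 + 12961) = -44021 + 20712/(-899) = -44021 + 20712*(-1/899) = -44021 - 20712/899 = -39595591/899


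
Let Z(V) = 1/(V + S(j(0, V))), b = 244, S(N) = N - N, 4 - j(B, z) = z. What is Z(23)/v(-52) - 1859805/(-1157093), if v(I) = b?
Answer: 10438382753/6493605916 ≈ 1.6075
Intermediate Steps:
j(B, z) = 4 - z
S(N) = 0
Z(V) = 1/V (Z(V) = 1/(V + 0) = 1/V)
v(I) = 244
Z(23)/v(-52) - 1859805/(-1157093) = 1/(23*244) - 1859805/(-1157093) = (1/23)*(1/244) - 1859805*(-1/1157093) = 1/5612 + 1859805/1157093 = 10438382753/6493605916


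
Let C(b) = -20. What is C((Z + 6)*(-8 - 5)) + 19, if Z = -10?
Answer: -1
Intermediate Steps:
C((Z + 6)*(-8 - 5)) + 19 = -20 + 19 = -1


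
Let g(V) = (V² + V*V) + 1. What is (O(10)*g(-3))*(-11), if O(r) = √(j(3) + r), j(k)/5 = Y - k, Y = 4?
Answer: -209*√15 ≈ -809.45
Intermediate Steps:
j(k) = 20 - 5*k (j(k) = 5*(4 - k) = 20 - 5*k)
g(V) = 1 + 2*V² (g(V) = (V² + V²) + 1 = 2*V² + 1 = 1 + 2*V²)
O(r) = √(5 + r) (O(r) = √((20 - 5*3) + r) = √((20 - 15) + r) = √(5 + r))
(O(10)*g(-3))*(-11) = (√(5 + 10)*(1 + 2*(-3)²))*(-11) = (√15*(1 + 2*9))*(-11) = (√15*(1 + 18))*(-11) = (√15*19)*(-11) = (19*√15)*(-11) = -209*√15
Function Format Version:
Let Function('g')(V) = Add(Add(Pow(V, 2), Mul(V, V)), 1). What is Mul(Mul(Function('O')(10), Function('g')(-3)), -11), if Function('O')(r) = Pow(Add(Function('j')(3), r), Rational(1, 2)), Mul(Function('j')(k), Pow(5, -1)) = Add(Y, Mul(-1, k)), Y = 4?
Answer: Mul(-209, Pow(15, Rational(1, 2))) ≈ -809.45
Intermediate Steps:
Function('j')(k) = Add(20, Mul(-5, k)) (Function('j')(k) = Mul(5, Add(4, Mul(-1, k))) = Add(20, Mul(-5, k)))
Function('g')(V) = Add(1, Mul(2, Pow(V, 2))) (Function('g')(V) = Add(Add(Pow(V, 2), Pow(V, 2)), 1) = Add(Mul(2, Pow(V, 2)), 1) = Add(1, Mul(2, Pow(V, 2))))
Function('O')(r) = Pow(Add(5, r), Rational(1, 2)) (Function('O')(r) = Pow(Add(Add(20, Mul(-5, 3)), r), Rational(1, 2)) = Pow(Add(Add(20, -15), r), Rational(1, 2)) = Pow(Add(5, r), Rational(1, 2)))
Mul(Mul(Function('O')(10), Function('g')(-3)), -11) = Mul(Mul(Pow(Add(5, 10), Rational(1, 2)), Add(1, Mul(2, Pow(-3, 2)))), -11) = Mul(Mul(Pow(15, Rational(1, 2)), Add(1, Mul(2, 9))), -11) = Mul(Mul(Pow(15, Rational(1, 2)), Add(1, 18)), -11) = Mul(Mul(Pow(15, Rational(1, 2)), 19), -11) = Mul(Mul(19, Pow(15, Rational(1, 2))), -11) = Mul(-209, Pow(15, Rational(1, 2)))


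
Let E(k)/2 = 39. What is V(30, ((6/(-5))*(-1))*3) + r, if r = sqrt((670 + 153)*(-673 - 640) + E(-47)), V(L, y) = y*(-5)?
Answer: -18 + I*sqrt(1080521) ≈ -18.0 + 1039.5*I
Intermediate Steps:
E(k) = 78 (E(k) = 2*39 = 78)
V(L, y) = -5*y
r = I*sqrt(1080521) (r = sqrt((670 + 153)*(-673 - 640) + 78) = sqrt(823*(-1313) + 78) = sqrt(-1080599 + 78) = sqrt(-1080521) = I*sqrt(1080521) ≈ 1039.5*I)
V(30, ((6/(-5))*(-1))*3) + r = -5*(6/(-5))*(-1)*3 + I*sqrt(1080521) = -5*(6*(-1/5))*(-1)*3 + I*sqrt(1080521) = -5*(-6/5*(-1))*3 + I*sqrt(1080521) = -6*3 + I*sqrt(1080521) = -5*18/5 + I*sqrt(1080521) = -18 + I*sqrt(1080521)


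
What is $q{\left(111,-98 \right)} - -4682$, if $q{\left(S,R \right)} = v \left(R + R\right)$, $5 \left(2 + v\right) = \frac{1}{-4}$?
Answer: $\frac{25419}{5} \approx 5083.8$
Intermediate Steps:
$v = - \frac{41}{20}$ ($v = -2 + \frac{1}{5 \left(-4\right)} = -2 + \frac{1}{5} \left(- \frac{1}{4}\right) = -2 - \frac{1}{20} = - \frac{41}{20} \approx -2.05$)
$q{\left(S,R \right)} = - \frac{41 R}{10}$ ($q{\left(S,R \right)} = - \frac{41 \left(R + R\right)}{20} = - \frac{41 \cdot 2 R}{20} = - \frac{41 R}{10}$)
$q{\left(111,-98 \right)} - -4682 = \left(- \frac{41}{10}\right) \left(-98\right) - -4682 = \frac{2009}{5} + 4682 = \frac{25419}{5}$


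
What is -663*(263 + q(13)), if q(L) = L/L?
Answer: -175032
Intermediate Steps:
q(L) = 1
-663*(263 + q(13)) = -663*(263 + 1) = -663*264 = -175032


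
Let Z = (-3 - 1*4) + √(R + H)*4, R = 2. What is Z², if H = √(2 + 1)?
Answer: (7 - 4*√(2 + √3))² ≈ 0.52912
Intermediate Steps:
H = √3 ≈ 1.7320
Z = -7 + 4*√(2 + √3) (Z = (-3 - 1*4) + √(2 + √3)*4 = (-3 - 4) + 4*√(2 + √3) = -7 + 4*√(2 + √3) ≈ 0.72741)
Z² = (-7 + 4*√(2 + √3))²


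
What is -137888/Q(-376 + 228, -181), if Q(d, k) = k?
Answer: 137888/181 ≈ 761.81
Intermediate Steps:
-137888/Q(-376 + 228, -181) = -137888/(-181) = -137888*(-1/181) = 137888/181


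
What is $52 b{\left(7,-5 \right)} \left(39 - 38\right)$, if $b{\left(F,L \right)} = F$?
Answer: $364$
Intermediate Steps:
$52 b{\left(7,-5 \right)} \left(39 - 38\right) = 52 \cdot 7 \left(39 - 38\right) = 364 \cdot 1 = 364$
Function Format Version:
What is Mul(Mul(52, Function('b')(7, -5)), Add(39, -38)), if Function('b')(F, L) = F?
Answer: 364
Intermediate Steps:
Mul(Mul(52, Function('b')(7, -5)), Add(39, -38)) = Mul(Mul(52, 7), Add(39, -38)) = Mul(364, 1) = 364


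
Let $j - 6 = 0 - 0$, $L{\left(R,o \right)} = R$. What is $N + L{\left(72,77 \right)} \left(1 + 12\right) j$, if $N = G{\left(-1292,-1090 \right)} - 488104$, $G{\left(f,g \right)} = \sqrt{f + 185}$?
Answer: $-482488 + 3 i \sqrt{123} \approx -4.8249 \cdot 10^{5} + 33.272 i$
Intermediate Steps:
$j = 6$ ($j = 6 + \left(0 - 0\right) = 6 + \left(0 + 0\right) = 6 + 0 = 6$)
$G{\left(f,g \right)} = \sqrt{185 + f}$
$N = -488104 + 3 i \sqrt{123}$ ($N = \sqrt{185 - 1292} - 488104 = \sqrt{-1107} - 488104 = 3 i \sqrt{123} - 488104 = -488104 + 3 i \sqrt{123} \approx -4.881 \cdot 10^{5} + 33.272 i$)
$N + L{\left(72,77 \right)} \left(1 + 12\right) j = \left(-488104 + 3 i \sqrt{123}\right) + 72 \left(1 + 12\right) 6 = \left(-488104 + 3 i \sqrt{123}\right) + 72 \cdot 13 \cdot 6 = \left(-488104 + 3 i \sqrt{123}\right) + 72 \cdot 78 = \left(-488104 + 3 i \sqrt{123}\right) + 5616 = -482488 + 3 i \sqrt{123}$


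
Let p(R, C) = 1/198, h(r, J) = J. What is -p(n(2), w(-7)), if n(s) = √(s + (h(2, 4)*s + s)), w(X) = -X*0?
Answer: -1/198 ≈ -0.0050505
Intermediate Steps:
w(X) = 0 (w(X) = -1*0 = 0)
n(s) = √6*√s (n(s) = √(s + (4*s + s)) = √(s + 5*s) = √(6*s) = √6*√s)
p(R, C) = 1/198
-p(n(2), w(-7)) = -1*1/198 = -1/198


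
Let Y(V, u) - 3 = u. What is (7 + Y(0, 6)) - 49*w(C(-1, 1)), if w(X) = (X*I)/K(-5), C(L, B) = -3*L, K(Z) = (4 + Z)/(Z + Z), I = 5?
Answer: -7334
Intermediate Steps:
Y(V, u) = 3 + u
K(Z) = (4 + Z)/(2*Z) (K(Z) = (4 + Z)/((2*Z)) = (4 + Z)*(1/(2*Z)) = (4 + Z)/(2*Z))
w(X) = 50*X (w(X) = (X*5)/(((½)*(4 - 5)/(-5))) = (5*X)/(((½)*(-⅕)*(-1))) = (5*X)/(⅒) = (5*X)*10 = 50*X)
(7 + Y(0, 6)) - 49*w(C(-1, 1)) = (7 + (3 + 6)) - 2450*(-3*(-1)) = (7 + 9) - 2450*3 = 16 - 49*150 = 16 - 7350 = -7334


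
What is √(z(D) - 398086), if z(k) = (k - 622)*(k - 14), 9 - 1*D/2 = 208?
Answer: √22154 ≈ 148.84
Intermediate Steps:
D = -398 (D = 18 - 2*208 = 18 - 416 = -398)
z(k) = (-622 + k)*(-14 + k)
√(z(D) - 398086) = √((8708 + (-398)² - 636*(-398)) - 398086) = √((8708 + 158404 + 253128) - 398086) = √(420240 - 398086) = √22154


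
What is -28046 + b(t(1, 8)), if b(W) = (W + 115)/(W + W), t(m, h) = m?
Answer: -27988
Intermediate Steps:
b(W) = (115 + W)/(2*W) (b(W) = (115 + W)/((2*W)) = (115 + W)*(1/(2*W)) = (115 + W)/(2*W))
-28046 + b(t(1, 8)) = -28046 + (1/2)*(115 + 1)/1 = -28046 + (1/2)*1*116 = -28046 + 58 = -27988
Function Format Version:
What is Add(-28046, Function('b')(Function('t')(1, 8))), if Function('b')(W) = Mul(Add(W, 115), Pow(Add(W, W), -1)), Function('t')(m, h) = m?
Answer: -27988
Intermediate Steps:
Function('b')(W) = Mul(Rational(1, 2), Pow(W, -1), Add(115, W)) (Function('b')(W) = Mul(Add(115, W), Pow(Mul(2, W), -1)) = Mul(Add(115, W), Mul(Rational(1, 2), Pow(W, -1))) = Mul(Rational(1, 2), Pow(W, -1), Add(115, W)))
Add(-28046, Function('b')(Function('t')(1, 8))) = Add(-28046, Mul(Rational(1, 2), Pow(1, -1), Add(115, 1))) = Add(-28046, Mul(Rational(1, 2), 1, 116)) = Add(-28046, 58) = -27988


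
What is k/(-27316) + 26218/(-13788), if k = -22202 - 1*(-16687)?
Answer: -160032517/94158252 ≈ -1.6996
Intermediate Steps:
k = -5515 (k = -22202 + 16687 = -5515)
k/(-27316) + 26218/(-13788) = -5515/(-27316) + 26218/(-13788) = -5515*(-1/27316) + 26218*(-1/13788) = 5515/27316 - 13109/6894 = -160032517/94158252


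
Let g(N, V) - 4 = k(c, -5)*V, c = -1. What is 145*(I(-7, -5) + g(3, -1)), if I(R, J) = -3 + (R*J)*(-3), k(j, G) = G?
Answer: -14355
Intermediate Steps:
g(N, V) = 4 - 5*V
I(R, J) = -3 - 3*J*R (I(R, J) = -3 + (J*R)*(-3) = -3 - 3*J*R)
145*(I(-7, -5) + g(3, -1)) = 145*((-3 - 3*(-5)*(-7)) + (4 - 5*(-1))) = 145*((-3 - 105) + (4 + 5)) = 145*(-108 + 9) = 145*(-99) = -14355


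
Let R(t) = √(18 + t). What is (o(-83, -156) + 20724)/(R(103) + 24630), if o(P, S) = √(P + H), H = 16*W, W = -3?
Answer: 20724/24641 + I*√131/24641 ≈ 0.84104 + 0.00046449*I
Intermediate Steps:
H = -48 (H = 16*(-3) = -48)
o(P, S) = √(-48 + P) (o(P, S) = √(P - 48) = √(-48 + P))
(o(-83, -156) + 20724)/(R(103) + 24630) = (√(-48 - 83) + 20724)/(√(18 + 103) + 24630) = (√(-131) + 20724)/(√121 + 24630) = (I*√131 + 20724)/(11 + 24630) = (20724 + I*√131)/24641 = (20724 + I*√131)*(1/24641) = 20724/24641 + I*√131/24641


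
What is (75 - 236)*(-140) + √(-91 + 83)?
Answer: 22540 + 2*I*√2 ≈ 22540.0 + 2.8284*I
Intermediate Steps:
(75 - 236)*(-140) + √(-91 + 83) = -161*(-140) + √(-8) = 22540 + 2*I*√2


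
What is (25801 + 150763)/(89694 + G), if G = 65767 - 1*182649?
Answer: -44141/6797 ≈ -6.4942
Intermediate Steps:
G = -116882 (G = 65767 - 182649 = -116882)
(25801 + 150763)/(89694 + G) = (25801 + 150763)/(89694 - 116882) = 176564/(-27188) = 176564*(-1/27188) = -44141/6797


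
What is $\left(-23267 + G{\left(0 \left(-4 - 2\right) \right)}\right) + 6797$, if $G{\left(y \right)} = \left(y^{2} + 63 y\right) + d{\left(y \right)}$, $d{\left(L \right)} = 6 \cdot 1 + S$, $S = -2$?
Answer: $-16466$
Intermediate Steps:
$d{\left(L \right)} = 4$ ($d{\left(L \right)} = 6 \cdot 1 - 2 = 6 - 2 = 4$)
$G{\left(y \right)} = 4 + y^{2} + 63 y$ ($G{\left(y \right)} = \left(y^{2} + 63 y\right) + 4 = 4 + y^{2} + 63 y$)
$\left(-23267 + G{\left(0 \left(-4 - 2\right) \right)}\right) + 6797 = \left(-23267 + \left(4 + \left(0 \left(-4 - 2\right)\right)^{2} + 63 \cdot 0 \left(-4 - 2\right)\right)\right) + 6797 = \left(-23267 + \left(4 + \left(0 \left(-6\right)\right)^{2} + 63 \cdot 0 \left(-6\right)\right)\right) + 6797 = \left(-23267 + \left(4 + 0^{2} + 63 \cdot 0\right)\right) + 6797 = \left(-23267 + \left(4 + 0 + 0\right)\right) + 6797 = \left(-23267 + 4\right) + 6797 = -23263 + 6797 = -16466$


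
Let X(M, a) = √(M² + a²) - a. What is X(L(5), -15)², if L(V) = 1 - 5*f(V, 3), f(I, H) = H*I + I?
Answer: 10251 + 90*√1114 ≈ 13255.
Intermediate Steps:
f(I, H) = I + H*I
L(V) = 1 - 20*V (L(V) = 1 - 5*V*(1 + 3) = 1 - 5*V*4 = 1 - 20*V)
X(L(5), -15)² = (√((1 - 20*5)² + (-15)²) - 1*(-15))² = (√((1 - 100)² + 225) + 15)² = (√((-99)² + 225) + 15)² = (√(9801 + 225) + 15)² = (√10026 + 15)² = (3*√1114 + 15)² = (15 + 3*√1114)²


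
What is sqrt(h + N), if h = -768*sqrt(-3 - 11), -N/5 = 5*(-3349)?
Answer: sqrt(83725 - 768*I*sqrt(14)) ≈ 289.4 - 4.965*I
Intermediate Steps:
N = 83725 (N = -25*(-3349) = -5*(-16745) = 83725)
h = -768*I*sqrt(14) ≈ -2873.6*I
sqrt(h + N) = sqrt(-768*I*sqrt(14) + 83725) = sqrt(83725 - 768*I*sqrt(14))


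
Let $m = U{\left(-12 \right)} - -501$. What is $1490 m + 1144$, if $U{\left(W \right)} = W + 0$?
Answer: $729754$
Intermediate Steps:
$U{\left(W \right)} = W$
$m = 489$ ($m = -12 - -501 = -12 + 501 = 489$)
$1490 m + 1144 = 1490 \cdot 489 + 1144 = 728610 + 1144 = 729754$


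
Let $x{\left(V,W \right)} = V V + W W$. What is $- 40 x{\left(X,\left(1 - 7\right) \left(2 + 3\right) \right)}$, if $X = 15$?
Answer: $-45000$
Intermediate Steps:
$x{\left(V,W \right)} = V^{2} + W^{2}$
$- 40 x{\left(X,\left(1 - 7\right) \left(2 + 3\right) \right)} = - 40 \left(15^{2} + \left(\left(1 - 7\right) \left(2 + 3\right)\right)^{2}\right) = - 40 \left(225 + \left(\left(-6\right) 5\right)^{2}\right) = - 40 \left(225 + \left(-30\right)^{2}\right) = - 40 \left(225 + 900\right) = \left(-40\right) 1125 = -45000$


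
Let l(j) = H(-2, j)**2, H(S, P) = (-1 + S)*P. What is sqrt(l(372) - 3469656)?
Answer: 10*I*sqrt(22242) ≈ 1491.4*I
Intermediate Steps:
H(S, P) = P*(-1 + S)
l(j) = 9*j**2 (l(j) = (j*(-1 - 2))**2 = (j*(-3))**2 = (-3*j)**2 = 9*j**2)
sqrt(l(372) - 3469656) = sqrt(9*372**2 - 3469656) = sqrt(9*138384 - 3469656) = sqrt(1245456 - 3469656) = sqrt(-2224200) = 10*I*sqrt(22242)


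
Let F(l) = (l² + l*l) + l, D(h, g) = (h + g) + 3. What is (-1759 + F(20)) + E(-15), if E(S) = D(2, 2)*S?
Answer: -1044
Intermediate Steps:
D(h, g) = 3 + g + h (D(h, g) = (g + h) + 3 = 3 + g + h)
F(l) = l + 2*l² (F(l) = (l² + l²) + l = 2*l² + l = l + 2*l²)
E(S) = 7*S (E(S) = (3 + 2 + 2)*S = 7*S)
(-1759 + F(20)) + E(-15) = (-1759 + 20*(1 + 2*20)) + 7*(-15) = (-1759 + 20*(1 + 40)) - 105 = (-1759 + 20*41) - 105 = (-1759 + 820) - 105 = -939 - 105 = -1044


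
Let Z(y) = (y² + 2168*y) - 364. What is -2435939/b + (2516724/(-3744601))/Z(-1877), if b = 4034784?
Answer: -712228942905389279/1179707618362477152 ≈ -0.60373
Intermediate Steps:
Z(y) = -364 + y² + 2168*y
-2435939/b + (2516724/(-3744601))/Z(-1877) = -2435939/4034784 + (2516724/(-3744601))/(-364 + (-1877)² + 2168*(-1877)) = -2435939*1/4034784 + (2516724*(-1/3744601))/(-364 + 3523129 - 4069336) = -2435939/4034784 - 359532/534943/(-546571) = -2435939/4034784 - 359532/534943*(-1/546571) = -2435939/4034784 + 359532/292384330453 = -712228942905389279/1179707618362477152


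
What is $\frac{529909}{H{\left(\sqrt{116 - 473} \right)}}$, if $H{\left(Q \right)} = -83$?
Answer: $- \frac{529909}{83} \approx -6384.4$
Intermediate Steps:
$\frac{529909}{H{\left(\sqrt{116 - 473} \right)}} = \frac{529909}{-83} = 529909 \left(- \frac{1}{83}\right) = - \frac{529909}{83}$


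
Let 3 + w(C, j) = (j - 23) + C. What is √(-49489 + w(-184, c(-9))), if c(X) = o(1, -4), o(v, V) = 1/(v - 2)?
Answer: 10*I*√497 ≈ 222.94*I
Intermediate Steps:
o(v, V) = 1/(-2 + v)
c(X) = -1 (c(X) = 1/(-2 + 1) = 1/(-1) = -1)
w(C, j) = -26 + C + j (w(C, j) = -3 + ((j - 23) + C) = -3 + ((-23 + j) + C) = -3 + (-23 + C + j) = -26 + C + j)
√(-49489 + w(-184, c(-9))) = √(-49489 + (-26 - 184 - 1)) = √(-49489 - 211) = √(-49700) = 10*I*√497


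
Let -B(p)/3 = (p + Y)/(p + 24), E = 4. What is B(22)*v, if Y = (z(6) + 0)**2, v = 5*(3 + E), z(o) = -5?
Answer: -4935/46 ≈ -107.28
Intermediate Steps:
v = 35 (v = 5*(3 + 4) = 5*7 = 35)
Y = 25 (Y = (-5 + 0)**2 = (-5)**2 = 25)
B(p) = -3*(25 + p)/(24 + p) (B(p) = -3*(p + 25)/(p + 24) = -3*(25 + p)/(24 + p))
B(22)*v = (3*(-25 - 1*22)/(24 + 22))*35 = (3*(-25 - 22)/46)*35 = (3*(1/46)*(-47))*35 = -141/46*35 = -4935/46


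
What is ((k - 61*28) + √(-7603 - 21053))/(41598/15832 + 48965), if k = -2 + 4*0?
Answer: -13536360/387627739 + 94992*I*√199/387627739 ≈ -0.034921 + 0.003457*I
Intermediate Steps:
k = -2 (k = -2 + 0 = -2)
((k - 61*28) + √(-7603 - 21053))/(41598/15832 + 48965) = ((-2 - 61*28) + √(-7603 - 21053))/(41598/15832 + 48965) = ((-2 - 1708) + √(-28656))/(41598*(1/15832) + 48965) = (-1710 + 12*I*√199)/(20799/7916 + 48965) = (-1710 + 12*I*√199)/(387627739/7916) = (-1710 + 12*I*√199)*(7916/387627739) = -13536360/387627739 + 94992*I*√199/387627739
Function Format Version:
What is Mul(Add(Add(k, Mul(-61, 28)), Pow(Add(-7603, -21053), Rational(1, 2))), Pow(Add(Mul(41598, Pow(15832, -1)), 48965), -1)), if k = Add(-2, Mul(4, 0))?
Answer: Add(Rational(-13536360, 387627739), Mul(Rational(94992, 387627739), I, Pow(199, Rational(1, 2)))) ≈ Add(-0.034921, Mul(0.0034570, I))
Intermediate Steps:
k = -2 (k = Add(-2, 0) = -2)
Mul(Add(Add(k, Mul(-61, 28)), Pow(Add(-7603, -21053), Rational(1, 2))), Pow(Add(Mul(41598, Pow(15832, -1)), 48965), -1)) = Mul(Add(Add(-2, Mul(-61, 28)), Pow(Add(-7603, -21053), Rational(1, 2))), Pow(Add(Mul(41598, Pow(15832, -1)), 48965), -1)) = Mul(Add(Add(-2, -1708), Pow(-28656, Rational(1, 2))), Pow(Add(Mul(41598, Rational(1, 15832)), 48965), -1)) = Mul(Add(-1710, Mul(12, I, Pow(199, Rational(1, 2)))), Pow(Add(Rational(20799, 7916), 48965), -1)) = Mul(Add(-1710, Mul(12, I, Pow(199, Rational(1, 2)))), Pow(Rational(387627739, 7916), -1)) = Mul(Add(-1710, Mul(12, I, Pow(199, Rational(1, 2)))), Rational(7916, 387627739)) = Add(Rational(-13536360, 387627739), Mul(Rational(94992, 387627739), I, Pow(199, Rational(1, 2))))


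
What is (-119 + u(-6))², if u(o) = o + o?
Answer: 17161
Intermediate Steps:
u(o) = 2*o
(-119 + u(-6))² = (-119 + 2*(-6))² = (-119 - 12)² = (-131)² = 17161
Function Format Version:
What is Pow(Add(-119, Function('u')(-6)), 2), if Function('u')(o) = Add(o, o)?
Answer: 17161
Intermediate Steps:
Function('u')(o) = Mul(2, o)
Pow(Add(-119, Function('u')(-6)), 2) = Pow(Add(-119, Mul(2, -6)), 2) = Pow(Add(-119, -12), 2) = Pow(-131, 2) = 17161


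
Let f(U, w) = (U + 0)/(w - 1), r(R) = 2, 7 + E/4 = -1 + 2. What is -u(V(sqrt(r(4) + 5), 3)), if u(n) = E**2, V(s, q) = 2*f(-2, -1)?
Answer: -576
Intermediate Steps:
E = -24 (E = -28 + 4*(-1 + 2) = -28 + 4*1 = -28 + 4 = -24)
f(U, w) = U/(-1 + w)
V(s, q) = 2 (V(s, q) = 2*(-2/(-1 - 1)) = 2*(-2/(-2)) = 2*(-2*(-1/2)) = 2*1 = 2)
u(n) = 576 (u(n) = (-24)**2 = 576)
-u(V(sqrt(r(4) + 5), 3)) = -1*576 = -576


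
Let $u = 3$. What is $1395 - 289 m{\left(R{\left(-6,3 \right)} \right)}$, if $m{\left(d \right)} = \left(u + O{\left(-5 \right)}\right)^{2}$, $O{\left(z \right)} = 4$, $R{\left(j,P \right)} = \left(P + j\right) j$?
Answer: $-12766$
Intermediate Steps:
$R{\left(j,P \right)} = j \left(P + j\right)$
$m{\left(d \right)} = 49$ ($m{\left(d \right)} = \left(3 + 4\right)^{2} = 7^{2} = 49$)
$1395 - 289 m{\left(R{\left(-6,3 \right)} \right)} = 1395 - 14161 = -12766$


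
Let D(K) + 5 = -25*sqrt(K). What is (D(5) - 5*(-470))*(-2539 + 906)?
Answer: -3829385 + 40825*sqrt(5) ≈ -3.7381e+6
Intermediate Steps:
D(K) = -5 - 25*sqrt(K)
(D(5) - 5*(-470))*(-2539 + 906) = ((-5 - 25*sqrt(5)) - 5*(-470))*(-2539 + 906) = ((-5 - 25*sqrt(5)) + 2350)*(-1633) = (2345 - 25*sqrt(5))*(-1633) = -3829385 + 40825*sqrt(5)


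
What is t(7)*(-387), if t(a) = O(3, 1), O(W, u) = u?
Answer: -387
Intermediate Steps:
t(a) = 1
t(7)*(-387) = 1*(-387) = -387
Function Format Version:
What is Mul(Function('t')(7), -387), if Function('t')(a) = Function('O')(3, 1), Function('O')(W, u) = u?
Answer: -387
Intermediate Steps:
Function('t')(a) = 1
Mul(Function('t')(7), -387) = Mul(1, -387) = -387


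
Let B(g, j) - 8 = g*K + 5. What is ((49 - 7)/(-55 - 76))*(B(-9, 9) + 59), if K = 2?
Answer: -2268/131 ≈ -17.313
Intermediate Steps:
B(g, j) = 13 + 2*g (B(g, j) = 8 + (g*2 + 5) = 8 + (2*g + 5) = 8 + (5 + 2*g) = 13 + 2*g)
((49 - 7)/(-55 - 76))*(B(-9, 9) + 59) = ((49 - 7)/(-55 - 76))*((13 + 2*(-9)) + 59) = (42/(-131))*((13 - 18) + 59) = (42*(-1/131))*(-5 + 59) = -42/131*54 = -2268/131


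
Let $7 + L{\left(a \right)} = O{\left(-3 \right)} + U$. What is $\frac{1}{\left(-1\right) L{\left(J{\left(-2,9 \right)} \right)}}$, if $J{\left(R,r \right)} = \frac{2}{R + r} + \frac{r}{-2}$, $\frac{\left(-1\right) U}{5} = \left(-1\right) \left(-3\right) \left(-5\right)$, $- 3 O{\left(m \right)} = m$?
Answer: $- \frac{1}{69} \approx -0.014493$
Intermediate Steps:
$O{\left(m \right)} = - \frac{m}{3}$
$U = 75$ ($U = - 5 \left(-1\right) \left(-3\right) \left(-5\right) = - 5 \cdot 3 \left(-5\right) = \left(-5\right) \left(-15\right) = 75$)
$J{\left(R,r \right)} = \frac{2}{R + r} - \frac{r}{2}$ ($J{\left(R,r \right)} = \frac{2}{R + r} + r \left(- \frac{1}{2}\right) = \frac{2}{R + r} - \frac{r}{2}$)
$L{\left(a \right)} = 69$ ($L{\left(a \right)} = -7 + \left(\left(- \frac{1}{3}\right) \left(-3\right) + 75\right) = -7 + \left(1 + 75\right) = -7 + 76 = 69$)
$\frac{1}{\left(-1\right) L{\left(J{\left(-2,9 \right)} \right)}} = \frac{1}{\left(-1\right) 69} = \frac{1}{-69} = - \frac{1}{69}$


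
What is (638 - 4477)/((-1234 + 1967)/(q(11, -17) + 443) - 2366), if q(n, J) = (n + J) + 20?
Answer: 1754423/1080529 ≈ 1.6237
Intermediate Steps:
q(n, J) = 20 + J + n (q(n, J) = (J + n) + 20 = 20 + J + n)
(638 - 4477)/((-1234 + 1967)/(q(11, -17) + 443) - 2366) = (638 - 4477)/((-1234 + 1967)/((20 - 17 + 11) + 443) - 2366) = -3839/(733/(14 + 443) - 2366) = -3839/(733/457 - 2366) = -3839/(-1080529/457) = -3839*(-457/1080529) = 1754423/1080529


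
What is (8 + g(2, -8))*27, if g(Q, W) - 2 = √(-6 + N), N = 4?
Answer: 270 + 27*I*√2 ≈ 270.0 + 38.184*I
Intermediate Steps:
g(Q, W) = 2 + I*√2 (g(Q, W) = 2 + √(-6 + 4) = 2 + √(-2) = 2 + I*√2)
(8 + g(2, -8))*27 = (8 + (2 + I*√2))*27 = (10 + I*√2)*27 = 270 + 27*I*√2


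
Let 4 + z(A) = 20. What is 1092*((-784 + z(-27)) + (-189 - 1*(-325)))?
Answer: -690144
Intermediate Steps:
z(A) = 16 (z(A) = -4 + 20 = 16)
1092*((-784 + z(-27)) + (-189 - 1*(-325))) = 1092*((-784 + 16) + (-189 - 1*(-325))) = 1092*(-768 + (-189 + 325)) = 1092*(-768 + 136) = 1092*(-632) = -690144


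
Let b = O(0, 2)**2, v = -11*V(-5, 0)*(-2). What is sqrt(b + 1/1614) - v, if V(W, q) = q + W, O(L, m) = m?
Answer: 110 + sqrt(10421598)/1614 ≈ 112.00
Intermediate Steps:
V(W, q) = W + q
v = -110 (v = -11*(-5 + 0)*(-2) = -11*(-5)*(-2) = 55*(-2) = -110)
b = 4 (b = 2**2 = 4)
sqrt(b + 1/1614) - v = sqrt(4 + 1/1614) - 1*(-110) = sqrt(4 + 1/1614) + 110 = sqrt(6457/1614) + 110 = sqrt(10421598)/1614 + 110 = 110 + sqrt(10421598)/1614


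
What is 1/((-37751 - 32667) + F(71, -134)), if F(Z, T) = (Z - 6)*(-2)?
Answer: -1/70548 ≈ -1.4175e-5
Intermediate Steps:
F(Z, T) = 12 - 2*Z (F(Z, T) = (-6 + Z)*(-2) = 12 - 2*Z)
1/((-37751 - 32667) + F(71, -134)) = 1/((-37751 - 32667) + (12 - 2*71)) = 1/(-70418 + (12 - 142)) = 1/(-70418 - 130) = 1/(-70548) = -1/70548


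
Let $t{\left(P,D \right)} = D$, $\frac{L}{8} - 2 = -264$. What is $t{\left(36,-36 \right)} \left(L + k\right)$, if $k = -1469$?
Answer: $128340$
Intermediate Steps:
$L = -2096$ ($L = 16 + 8 \left(-264\right) = 16 - 2112 = -2096$)
$t{\left(36,-36 \right)} \left(L + k\right) = - 36 \left(-2096 - 1469\right) = \left(-36\right) \left(-3565\right) = 128340$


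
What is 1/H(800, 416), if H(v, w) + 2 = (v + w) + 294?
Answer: 1/1508 ≈ 0.00066313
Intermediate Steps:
H(v, w) = 292 + v + w (H(v, w) = -2 + ((v + w) + 294) = -2 + (294 + v + w) = 292 + v + w)
1/H(800, 416) = 1/(292 + 800 + 416) = 1/1508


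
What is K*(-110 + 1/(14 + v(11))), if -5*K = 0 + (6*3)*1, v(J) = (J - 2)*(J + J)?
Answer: 209871/530 ≈ 395.98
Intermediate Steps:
v(J) = 2*J*(-2 + J) (v(J) = (-2 + J)*(2*J) = 2*J*(-2 + J))
K = -18/5 (K = -(0 + (6*3)*1)/5 = -(0 + 18*1)/5 = -(0 + 18)/5 = -⅕*18 = -18/5 ≈ -3.6000)
K*(-110 + 1/(14 + v(11))) = -18*(-110 + 1/(14 + 2*11*(-2 + 11)))/5 = -18*(-110 + 1/(14 + 2*11*9))/5 = -18*(-110 + 1/(14 + 198))/5 = -18*(-110 + 1/212)/5 = -18/5*(-23319/212) = 209871/530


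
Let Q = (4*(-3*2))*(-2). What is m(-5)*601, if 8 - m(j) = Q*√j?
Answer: 4808 - 28848*I*√5 ≈ 4808.0 - 64506.0*I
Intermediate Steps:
Q = 48 (Q = (4*(-6))*(-2) = -24*(-2) = 48)
m(j) = 8 - 48*√j
m(-5)*601 = (8 - 48*I*√5)*601 = 4808 - 28848*I*√5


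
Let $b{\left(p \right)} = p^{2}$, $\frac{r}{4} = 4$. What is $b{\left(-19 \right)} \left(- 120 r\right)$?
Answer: $-693120$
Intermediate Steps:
$r = 16$ ($r = 4 \cdot 4 = 16$)
$b{\left(-19 \right)} \left(- 120 r\right) = \left(-19\right)^{2} \left(\left(-120\right) 16\right) = 361 \left(-1920\right) = -693120$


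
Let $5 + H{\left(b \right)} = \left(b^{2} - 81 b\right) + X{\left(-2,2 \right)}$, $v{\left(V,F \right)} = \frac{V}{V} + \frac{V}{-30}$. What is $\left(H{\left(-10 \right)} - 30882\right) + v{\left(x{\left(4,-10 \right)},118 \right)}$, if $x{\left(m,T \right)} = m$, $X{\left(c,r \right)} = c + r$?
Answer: $- \frac{449642}{15} \approx -29976.0$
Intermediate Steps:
$v{\left(V,F \right)} = 1 - \frac{V}{30}$ ($v{\left(V,F \right)} = 1 + V \left(- \frac{1}{30}\right) = 1 - \frac{V}{30}$)
$H{\left(b \right)} = -5 + b^{2} - 81 b$ ($H{\left(b \right)} = -5 + \left(\left(b^{2} - 81 b\right) + \left(-2 + 2\right)\right) = -5 + \left(\left(b^{2} - 81 b\right) + 0\right) = -5 + \left(b^{2} - 81 b\right) = -5 + b^{2} - 81 b$)
$\left(H{\left(-10 \right)} - 30882\right) + v{\left(x{\left(4,-10 \right)},118 \right)} = \left(\left(-5 + \left(-10\right)^{2} - -810\right) - 30882\right) + \left(1 - \frac{2}{15}\right) = \left(\left(-5 + 100 + 810\right) - 30882\right) + \left(1 - \frac{2}{15}\right) = \left(905 - 30882\right) + \frac{13}{15} = -29977 + \frac{13}{15} = - \frac{449642}{15}$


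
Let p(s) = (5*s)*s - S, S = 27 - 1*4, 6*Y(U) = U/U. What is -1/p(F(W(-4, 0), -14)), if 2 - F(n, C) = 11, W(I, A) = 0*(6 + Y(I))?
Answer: -1/382 ≈ -0.0026178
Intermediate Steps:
Y(U) = ⅙ (Y(U) = (U/U)/6 = (⅙)*1 = ⅙)
W(I, A) = 0 (W(I, A) = 0*(6 + ⅙) = 0*(37/6) = 0)
S = 23 (S = 27 - 4 = 23)
F(n, C) = -9 (F(n, C) = 2 - 1*11 = 2 - 11 = -9)
p(s) = -23 + 5*s² (p(s) = (5*s)*s - 1*23 = 5*s² - 23 = -23 + 5*s²)
-1/p(F(W(-4, 0), -14)) = -1/(-23 + 5*(-9)²) = -1/(-23 + 5*81) = -1/(-23 + 405) = -1/382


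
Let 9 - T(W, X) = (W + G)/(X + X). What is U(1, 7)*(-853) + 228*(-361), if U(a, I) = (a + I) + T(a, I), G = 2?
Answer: -1352767/14 ≈ -96626.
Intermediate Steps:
T(W, X) = 9 - (2 + W)/(2*X) (T(W, X) = 9 - (W + 2)/(X + X) = 9 - (2 + W)/(2*X))
U(a, I) = I + a + (-2 - a + 18*I)/(2*I) (U(a, I) = (a + I) + (-2 - a + 18*I)/(2*I) = (I + a) + (-2 - a + 18*I)/(2*I) = I + a + (-2 - a + 18*I)/(2*I))
U(1, 7)*(-853) + 228*(-361) = (9 + 7 + 1 - 1/7 - ½*1/7)*(-853) + 228*(-361) = (9 + 7 + 1 - 1*⅐ - ½*1*⅐)*(-853) - 82308 = (9 + 7 + 1 - ⅐ - 1/14)*(-853) - 82308 = (235/14)*(-853) - 82308 = -200455/14 - 82308 = -1352767/14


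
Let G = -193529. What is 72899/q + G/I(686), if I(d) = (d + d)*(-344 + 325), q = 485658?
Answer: 6849231301/904295196 ≈ 7.5741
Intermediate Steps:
I(d) = -38*d (I(d) = (2*d)*(-19) = -38*d)
72899/q + G/I(686) = 72899/485658 - 193529/((-38*686)) = 72899*(1/485658) - 193529/(-26068) = 72899/485658 - 193529*(-1/26068) = 72899/485658 + 27647/3724 = 6849231301/904295196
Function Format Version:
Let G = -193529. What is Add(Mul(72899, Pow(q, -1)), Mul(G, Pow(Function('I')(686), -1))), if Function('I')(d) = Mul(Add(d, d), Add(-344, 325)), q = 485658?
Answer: Rational(6849231301, 904295196) ≈ 7.5741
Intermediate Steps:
Function('I')(d) = Mul(-38, d) (Function('I')(d) = Mul(Mul(2, d), -19) = Mul(-38, d))
Add(Mul(72899, Pow(q, -1)), Mul(G, Pow(Function('I')(686), -1))) = Add(Mul(72899, Pow(485658, -1)), Mul(-193529, Pow(Mul(-38, 686), -1))) = Add(Mul(72899, Rational(1, 485658)), Mul(-193529, Pow(-26068, -1))) = Add(Rational(72899, 485658), Mul(-193529, Rational(-1, 26068))) = Add(Rational(72899, 485658), Rational(27647, 3724)) = Rational(6849231301, 904295196)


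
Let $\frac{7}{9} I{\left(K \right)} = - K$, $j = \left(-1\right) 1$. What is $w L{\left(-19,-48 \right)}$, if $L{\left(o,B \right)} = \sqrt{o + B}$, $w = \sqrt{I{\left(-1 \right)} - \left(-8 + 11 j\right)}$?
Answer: $\frac{i \sqrt{66598}}{7} \approx 36.867 i$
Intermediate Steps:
$j = -1$
$I{\left(K \right)} = - \frac{9 K}{7}$ ($I{\left(K \right)} = \frac{9 \left(- K\right)}{7} = - \frac{9 K}{7}$)
$w = \frac{\sqrt{994}}{7}$ ($w = \sqrt{\left(- \frac{9}{7}\right) \left(-1\right) + \left(8 - -11\right)} = \sqrt{\frac{9}{7} + \left(8 + 11\right)} = \sqrt{\frac{9}{7} + 19} = \sqrt{\frac{142}{7}} = \frac{\sqrt{994}}{7} \approx 4.504$)
$L{\left(o,B \right)} = \sqrt{B + o}$
$w L{\left(-19,-48 \right)} = \frac{\sqrt{994}}{7} \sqrt{-48 - 19} = \frac{\sqrt{994}}{7} \sqrt{-67} = \frac{\sqrt{994}}{7} i \sqrt{67} = \frac{i \sqrt{66598}}{7}$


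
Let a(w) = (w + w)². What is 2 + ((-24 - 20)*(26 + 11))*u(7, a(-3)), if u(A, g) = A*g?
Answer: -410254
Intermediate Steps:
a(w) = 4*w² (a(w) = (2*w)² = 4*w²)
2 + ((-24 - 20)*(26 + 11))*u(7, a(-3)) = 2 + ((-24 - 20)*(26 + 11))*(7*(4*(-3)²)) = 2 + (-44*37)*(7*(4*9)) = 2 - 11396*36 = 2 - 1628*252 = 2 - 410256 = -410254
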